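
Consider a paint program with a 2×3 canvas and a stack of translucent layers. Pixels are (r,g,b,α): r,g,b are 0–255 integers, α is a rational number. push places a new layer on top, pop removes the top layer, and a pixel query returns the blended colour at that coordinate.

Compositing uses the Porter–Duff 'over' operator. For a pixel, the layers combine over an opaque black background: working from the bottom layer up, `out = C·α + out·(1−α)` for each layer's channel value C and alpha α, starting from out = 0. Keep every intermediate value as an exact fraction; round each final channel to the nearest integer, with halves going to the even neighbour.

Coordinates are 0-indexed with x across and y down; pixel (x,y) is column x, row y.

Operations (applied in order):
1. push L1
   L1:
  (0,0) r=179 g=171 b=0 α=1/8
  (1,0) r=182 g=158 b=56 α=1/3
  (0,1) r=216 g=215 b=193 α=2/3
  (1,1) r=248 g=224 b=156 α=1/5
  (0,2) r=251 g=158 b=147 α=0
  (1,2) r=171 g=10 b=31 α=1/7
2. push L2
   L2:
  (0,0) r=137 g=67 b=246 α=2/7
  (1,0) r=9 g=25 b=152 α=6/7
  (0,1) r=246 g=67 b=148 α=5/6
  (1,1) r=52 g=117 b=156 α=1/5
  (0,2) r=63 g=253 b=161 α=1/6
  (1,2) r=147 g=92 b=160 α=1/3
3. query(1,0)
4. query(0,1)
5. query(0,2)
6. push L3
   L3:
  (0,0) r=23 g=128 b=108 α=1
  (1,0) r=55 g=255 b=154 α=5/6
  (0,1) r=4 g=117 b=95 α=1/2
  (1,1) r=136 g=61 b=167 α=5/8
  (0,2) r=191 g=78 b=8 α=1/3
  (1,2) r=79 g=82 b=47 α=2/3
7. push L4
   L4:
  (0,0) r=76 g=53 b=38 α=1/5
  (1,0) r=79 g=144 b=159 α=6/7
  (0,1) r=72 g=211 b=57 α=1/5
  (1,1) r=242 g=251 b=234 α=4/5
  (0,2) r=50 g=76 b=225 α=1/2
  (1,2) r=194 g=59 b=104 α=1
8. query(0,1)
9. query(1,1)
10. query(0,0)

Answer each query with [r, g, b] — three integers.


query (1,0) [L1,L2] — begin 0,0,0
after L1 α=1/3: [182/3, 158/3, 56/3]
after L2 α=6/7: [344/21, 608/21, 2792/21]
→ [16, 29, 133]

(0,1) stack=L1,L2; from [0,0,0]:
+L1 (α=2/3) → [144, 430/3, 386/3]
+L2 (α=5/6) → [229, 1435/18, 1303/9]
rounded: [229, 80, 145]

at x=0,y=2 over L1,L2:
L1 α=0: [0, 0, 0]
L2 α=1/6: [21/2, 253/6, 161/6]
→ [10, 42, 27]

(0,1) stack=L1,L2,L3,L4; from [0,0,0]:
+L1 (α=2/3) → [144, 430/3, 386/3]
+L2 (α=5/6) → [229, 1435/18, 1303/9]
+L3 (α=1/2) → [233/2, 3541/36, 1079/9]
+L4 (α=1/5) → [538/5, 1088/9, 4829/45]
= [108, 121, 107]

(1,1) stack=L1,L2,L3,L4; from [0,0,0]:
+L1 (α=1/5) → [248/5, 224/5, 156/5]
+L2 (α=1/5) → [1252/25, 1481/25, 1404/25]
+L3 (α=5/8) → [5189/50, 3017/50, 25087/200]
+L4 (α=4/5) → [53589/250, 53217/250, 212287/1000]
= [214, 213, 212]

at x=0,y=0 over L1,L2,L3,L4:
after L1 α=1/8: [179/8, 171/8, 0]
after L2 α=2/7: [441/8, 1927/56, 492/7]
after L3 α=1: [23, 128, 108]
after L4 α=1/5: [168/5, 113, 94]
rounded: [34, 113, 94]


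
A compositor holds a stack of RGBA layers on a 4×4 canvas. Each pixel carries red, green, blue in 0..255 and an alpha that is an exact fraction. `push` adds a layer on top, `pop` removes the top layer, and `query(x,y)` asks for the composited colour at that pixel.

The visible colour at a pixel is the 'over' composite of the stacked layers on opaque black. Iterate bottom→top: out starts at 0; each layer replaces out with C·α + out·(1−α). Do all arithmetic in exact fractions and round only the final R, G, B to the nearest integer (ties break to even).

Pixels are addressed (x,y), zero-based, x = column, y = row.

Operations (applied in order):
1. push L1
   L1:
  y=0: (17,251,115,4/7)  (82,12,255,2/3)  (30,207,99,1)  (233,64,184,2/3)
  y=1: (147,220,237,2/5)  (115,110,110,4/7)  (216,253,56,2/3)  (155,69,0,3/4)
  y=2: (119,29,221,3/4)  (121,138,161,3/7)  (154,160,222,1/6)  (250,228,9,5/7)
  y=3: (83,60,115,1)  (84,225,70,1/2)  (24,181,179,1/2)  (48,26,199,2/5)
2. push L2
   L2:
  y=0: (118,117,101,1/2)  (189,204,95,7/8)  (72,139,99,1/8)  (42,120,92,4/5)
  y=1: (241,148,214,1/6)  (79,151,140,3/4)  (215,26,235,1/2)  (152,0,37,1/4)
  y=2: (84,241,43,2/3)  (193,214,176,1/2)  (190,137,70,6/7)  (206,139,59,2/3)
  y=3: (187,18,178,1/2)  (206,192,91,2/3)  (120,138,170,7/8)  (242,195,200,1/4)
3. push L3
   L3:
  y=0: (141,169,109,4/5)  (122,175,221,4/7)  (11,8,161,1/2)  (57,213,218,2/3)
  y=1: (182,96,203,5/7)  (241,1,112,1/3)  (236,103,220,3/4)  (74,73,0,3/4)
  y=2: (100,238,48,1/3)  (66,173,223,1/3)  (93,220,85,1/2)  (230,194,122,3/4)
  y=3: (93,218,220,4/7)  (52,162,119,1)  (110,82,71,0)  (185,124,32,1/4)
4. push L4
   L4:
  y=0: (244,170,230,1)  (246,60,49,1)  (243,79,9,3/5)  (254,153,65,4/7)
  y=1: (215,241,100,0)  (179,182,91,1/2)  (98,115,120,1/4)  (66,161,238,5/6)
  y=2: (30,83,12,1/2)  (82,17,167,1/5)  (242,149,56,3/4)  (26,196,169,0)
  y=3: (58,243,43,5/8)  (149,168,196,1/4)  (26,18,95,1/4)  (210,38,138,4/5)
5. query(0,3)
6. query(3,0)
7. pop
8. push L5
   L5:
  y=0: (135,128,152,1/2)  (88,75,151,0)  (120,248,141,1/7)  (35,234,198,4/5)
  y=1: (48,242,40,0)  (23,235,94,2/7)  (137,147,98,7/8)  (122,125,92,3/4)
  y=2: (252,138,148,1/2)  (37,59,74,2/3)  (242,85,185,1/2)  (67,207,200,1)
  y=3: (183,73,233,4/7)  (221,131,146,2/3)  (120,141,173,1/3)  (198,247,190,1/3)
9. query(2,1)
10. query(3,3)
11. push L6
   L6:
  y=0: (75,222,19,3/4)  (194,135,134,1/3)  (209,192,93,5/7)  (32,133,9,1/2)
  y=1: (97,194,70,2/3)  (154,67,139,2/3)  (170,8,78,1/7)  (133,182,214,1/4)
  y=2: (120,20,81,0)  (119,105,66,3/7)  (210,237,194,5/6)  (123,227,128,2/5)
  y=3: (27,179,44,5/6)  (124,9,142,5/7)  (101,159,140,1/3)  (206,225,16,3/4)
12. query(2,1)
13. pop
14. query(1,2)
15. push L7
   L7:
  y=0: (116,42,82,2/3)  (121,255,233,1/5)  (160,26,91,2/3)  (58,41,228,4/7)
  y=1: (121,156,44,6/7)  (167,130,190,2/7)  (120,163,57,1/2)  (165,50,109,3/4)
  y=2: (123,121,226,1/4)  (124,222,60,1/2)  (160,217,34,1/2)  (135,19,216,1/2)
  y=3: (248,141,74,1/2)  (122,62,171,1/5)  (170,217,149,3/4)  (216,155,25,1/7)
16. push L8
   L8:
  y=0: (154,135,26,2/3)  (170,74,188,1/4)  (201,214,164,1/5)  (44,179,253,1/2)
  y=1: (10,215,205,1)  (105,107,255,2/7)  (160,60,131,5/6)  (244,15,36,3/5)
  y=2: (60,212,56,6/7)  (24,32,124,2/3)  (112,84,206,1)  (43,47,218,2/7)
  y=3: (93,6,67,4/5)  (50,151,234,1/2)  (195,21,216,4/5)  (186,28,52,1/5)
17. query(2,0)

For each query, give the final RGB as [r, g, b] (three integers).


at x=0,y=3 over L1,L2,L3,L4:
+L1 (α=1) → [83, 60, 115]
+L2 (α=1/2) → [135, 39, 293/2]
+L3 (α=4/7) → [111, 989/7, 377/2]
+L4 (α=5/8) → [623/8, 1434/7, 1561/16]
→ [78, 205, 98]

(3,0) stack=L1,L2,L3,L4; from [0,0,0]:
L1 α=2/3: [466/3, 128/3, 368/3]
L2 α=4/5: [194/3, 1568/15, 1472/15]
L3 α=2/3: [536/9, 7958/45, 8012/45]
L4 α=4/7: [512/3, 17138/105, 11912/105]
rounded: [171, 163, 113]

(2,1) stack=L1,L2,L3,L5; from [0,0,0]:
after L1 α=2/3: [144, 506/3, 112/3]
after L2 α=1/2: [359/2, 292/3, 817/6]
after L3 α=3/4: [1775/8, 1219/12, 4777/24]
after L5 α=7/8: [9447/64, 13567/96, 21241/192]
rounded: [148, 141, 111]

query (3,3) [L1,L2,L3,L5] — begin 0,0,0
+L1 (α=2/5) → [96/5, 52/5, 398/5]
+L2 (α=1/4) → [749/10, 1131/20, 1097/10]
+L3 (α=1/4) → [4097/40, 5873/80, 3611/40]
+L5 (α=1/3) → [8057/60, 5251/40, 7411/60]
rounded: [134, 131, 124]

at x=2,y=1 over L1,L2,L3,L5,L6:
+L1 (α=2/3) → [144, 506/3, 112/3]
+L2 (α=1/2) → [359/2, 292/3, 817/6]
+L3 (α=3/4) → [1775/8, 1219/12, 4777/24]
+L5 (α=7/8) → [9447/64, 13567/96, 21241/192]
+L6 (α=1/7) → [33781/224, 13695/112, 3391/32]
→ [151, 122, 106]

query (1,2) [L1,L2,L3,L5] — begin 0,0,0
+L1 (α=3/7) → [363/7, 414/7, 69]
+L2 (α=1/2) → [857/7, 956/7, 245/2]
+L3 (α=1/3) → [2176/21, 1041/7, 156]
+L5 (α=2/3) → [3730/63, 1867/21, 304/3]
→ [59, 89, 101]

query (2,0) [L1,L2,L3,L5,L7,L8] — begin 0,0,0
after L1 α=1: [30, 207, 99]
after L2 α=1/8: [141/4, 397/2, 99]
after L3 α=1/2: [185/8, 413/4, 130]
after L5 α=1/7: [1035/28, 1735/14, 921/7]
after L7 α=2/3: [9995/84, 821/14, 2195/21]
after L8 α=1/5: [14216/105, 628/7, 12224/105]
rounded: [135, 90, 116]


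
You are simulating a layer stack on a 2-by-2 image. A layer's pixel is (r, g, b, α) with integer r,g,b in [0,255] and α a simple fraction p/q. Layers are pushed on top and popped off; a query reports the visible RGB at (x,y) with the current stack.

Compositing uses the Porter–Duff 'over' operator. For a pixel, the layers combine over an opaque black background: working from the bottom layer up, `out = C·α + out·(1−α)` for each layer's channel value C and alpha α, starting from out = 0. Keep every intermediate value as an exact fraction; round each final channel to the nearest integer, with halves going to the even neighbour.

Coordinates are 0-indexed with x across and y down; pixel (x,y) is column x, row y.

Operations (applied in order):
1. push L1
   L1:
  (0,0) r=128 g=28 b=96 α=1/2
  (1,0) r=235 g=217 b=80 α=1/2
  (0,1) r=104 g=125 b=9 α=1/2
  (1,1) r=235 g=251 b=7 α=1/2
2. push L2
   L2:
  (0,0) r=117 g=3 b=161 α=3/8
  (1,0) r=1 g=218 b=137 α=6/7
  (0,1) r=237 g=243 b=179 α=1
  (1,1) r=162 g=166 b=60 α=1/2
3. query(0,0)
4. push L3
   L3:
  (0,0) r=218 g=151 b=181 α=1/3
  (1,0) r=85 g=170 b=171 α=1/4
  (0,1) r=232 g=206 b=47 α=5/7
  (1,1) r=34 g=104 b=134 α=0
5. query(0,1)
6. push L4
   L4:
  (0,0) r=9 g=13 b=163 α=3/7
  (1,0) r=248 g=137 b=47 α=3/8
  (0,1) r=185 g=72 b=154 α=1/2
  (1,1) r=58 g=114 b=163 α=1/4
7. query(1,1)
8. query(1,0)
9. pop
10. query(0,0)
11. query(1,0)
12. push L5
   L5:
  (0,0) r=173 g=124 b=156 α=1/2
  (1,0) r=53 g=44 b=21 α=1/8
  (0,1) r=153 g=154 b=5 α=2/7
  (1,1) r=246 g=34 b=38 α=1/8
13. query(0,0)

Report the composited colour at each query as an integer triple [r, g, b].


(0,0) stack=L1,L2; from [0,0,0]:
L1 α=1/2: [64, 14, 48]
L2 α=3/8: [671/8, 79/8, 723/8]
= [84, 10, 90]

query (0,1) [L1,L2,L3] — begin 0,0,0
after L1 α=1/2: [52, 125/2, 9/2]
after L2 α=1: [237, 243, 179]
after L3 α=5/7: [1634/7, 1516/7, 593/7]
rounded: [233, 217, 85]

query (1,1) [L1,L2,L3,L4] — begin 0,0,0
after L1 α=1/2: [235/2, 251/2, 7/2]
after L2 α=1/2: [559/4, 583/4, 127/4]
after L3 α=0: [559/4, 583/4, 127/4]
after L4 α=1/4: [1909/16, 2205/16, 1033/16]
rounded: [119, 138, 65]

query (1,0) [L1,L2,L3,L4] — begin 0,0,0
after L1 α=1/2: [235/2, 217/2, 40]
after L2 α=6/7: [247/14, 2833/14, 862/7]
after L3 α=1/4: [1931/56, 10879/56, 3783/28]
after L4 α=3/8: [51319/448, 77411/448, 22863/224]
→ [115, 173, 102]

(0,0) stack=L1,L2,L3; from [0,0,0]:
L1 α=1/2: [64, 14, 48]
L2 α=3/8: [671/8, 79/8, 723/8]
L3 α=1/3: [1543/12, 683/12, 1447/12]
→ [129, 57, 121]

query (1,0) [L1,L2,L3] — begin 0,0,0
+L1 (α=1/2) → [235/2, 217/2, 40]
+L2 (α=6/7) → [247/14, 2833/14, 862/7]
+L3 (α=1/4) → [1931/56, 10879/56, 3783/28]
= [34, 194, 135]

at x=0,y=0 over L1,L2,L3,L5:
after L1 α=1/2: [64, 14, 48]
after L2 α=3/8: [671/8, 79/8, 723/8]
after L3 α=1/3: [1543/12, 683/12, 1447/12]
after L5 α=1/2: [3619/24, 2171/24, 3319/24]
→ [151, 90, 138]


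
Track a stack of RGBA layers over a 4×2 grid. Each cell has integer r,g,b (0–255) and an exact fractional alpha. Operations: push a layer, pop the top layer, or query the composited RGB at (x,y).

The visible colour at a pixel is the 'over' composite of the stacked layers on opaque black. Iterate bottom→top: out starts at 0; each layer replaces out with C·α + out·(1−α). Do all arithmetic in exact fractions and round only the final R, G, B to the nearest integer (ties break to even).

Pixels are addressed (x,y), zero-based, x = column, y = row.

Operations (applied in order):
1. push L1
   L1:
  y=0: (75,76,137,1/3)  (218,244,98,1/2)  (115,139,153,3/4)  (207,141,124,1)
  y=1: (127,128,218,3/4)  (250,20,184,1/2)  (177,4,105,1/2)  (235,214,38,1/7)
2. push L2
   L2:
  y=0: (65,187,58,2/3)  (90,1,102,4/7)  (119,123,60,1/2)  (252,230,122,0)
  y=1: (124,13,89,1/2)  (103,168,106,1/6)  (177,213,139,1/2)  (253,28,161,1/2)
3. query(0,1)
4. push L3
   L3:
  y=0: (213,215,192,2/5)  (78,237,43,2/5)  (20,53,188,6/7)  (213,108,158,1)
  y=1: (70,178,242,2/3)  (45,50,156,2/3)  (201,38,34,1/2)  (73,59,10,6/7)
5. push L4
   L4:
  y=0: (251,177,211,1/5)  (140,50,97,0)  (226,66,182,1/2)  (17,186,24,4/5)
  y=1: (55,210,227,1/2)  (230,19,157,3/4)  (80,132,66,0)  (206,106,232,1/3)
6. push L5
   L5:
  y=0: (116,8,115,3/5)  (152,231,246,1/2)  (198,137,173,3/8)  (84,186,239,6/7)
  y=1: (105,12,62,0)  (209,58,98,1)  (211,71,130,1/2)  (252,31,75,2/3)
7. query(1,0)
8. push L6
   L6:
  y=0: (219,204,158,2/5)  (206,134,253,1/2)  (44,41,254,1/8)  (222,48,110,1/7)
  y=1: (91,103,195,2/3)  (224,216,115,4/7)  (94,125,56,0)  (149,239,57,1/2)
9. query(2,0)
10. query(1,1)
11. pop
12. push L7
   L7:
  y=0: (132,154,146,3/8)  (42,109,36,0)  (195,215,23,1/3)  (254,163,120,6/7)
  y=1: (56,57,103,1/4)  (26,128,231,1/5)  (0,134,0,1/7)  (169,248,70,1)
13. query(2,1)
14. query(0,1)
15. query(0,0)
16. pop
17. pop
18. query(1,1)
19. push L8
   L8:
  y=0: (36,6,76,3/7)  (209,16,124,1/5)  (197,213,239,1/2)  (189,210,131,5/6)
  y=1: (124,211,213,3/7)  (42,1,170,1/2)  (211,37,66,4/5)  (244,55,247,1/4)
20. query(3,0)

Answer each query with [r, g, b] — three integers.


(0,1) stack=L1,L2; from [0,0,0]:
+L1 (α=3/4) → [381/4, 96, 327/2]
+L2 (α=1/2) → [877/8, 109/2, 505/4]
rounded: [110, 54, 126]

at x=1,y=0 over L1,L2,L3,L4,L5:
after L1 α=1/2: [109, 122, 49]
after L2 α=4/7: [687/7, 370/7, 555/7]
after L3 α=2/5: [3153/35, 4428/35, 2267/35]
after L4 α=0: [3153/35, 4428/35, 2267/35]
after L5 α=1/2: [8473/70, 12513/70, 10877/70]
rounded: [121, 179, 155]

at x=2,y=0 over L1,L2,L3,L4,L5,L6:
after L1 α=3/4: [345/4, 417/4, 459/4]
after L2 α=1/2: [821/8, 909/8, 699/8]
after L3 α=6/7: [1781/56, 3453/56, 1389/8]
after L4 α=1/2: [14437/112, 7149/112, 2845/16]
after L5 α=3/8: [138713/896, 81777/896, 22529/128]
after L6 α=1/8: [144345/1024, 87025/1024, 190215/1024]
= [141, 85, 186]

query (1,1) [L1,L2,L3,L4,L5,L6] — begin 0,0,0
L1 α=1/2: [125, 10, 92]
L2 α=1/6: [364/3, 109/3, 283/3]
L3 α=2/3: [634/9, 409/9, 1219/9]
L4 α=3/4: [1711/9, 461/18, 2729/18]
L5 α=1: [209, 58, 98]
L6 α=4/7: [1523/7, 1038/7, 754/7]
= [218, 148, 108]

(2,1) stack=L1,L2,L3,L4,L5,L7; from [0,0,0]:
after L1 α=1/2: [177/2, 2, 105/2]
after L2 α=1/2: [531/4, 215/2, 383/4]
after L3 α=1/2: [1335/8, 291/4, 519/8]
after L4 α=0: [1335/8, 291/4, 519/8]
after L5 α=1/2: [3023/16, 575/8, 1559/16]
after L7 α=1/7: [9069/56, 323/4, 4677/56]
rounded: [162, 81, 84]

(0,1) stack=L1,L2,L3,L4,L5,L7; from [0,0,0]:
+L1 (α=3/4) → [381/4, 96, 327/2]
+L2 (α=1/2) → [877/8, 109/2, 505/4]
+L3 (α=2/3) → [1997/24, 821/6, 2441/12]
+L4 (α=1/2) → [3317/48, 2081/12, 5165/24]
+L5 (α=0) → [3317/48, 2081/12, 5165/24]
+L7 (α=1/4) → [4213/64, 2309/16, 5989/32]
rounded: [66, 144, 187]

at x=0,y=0 over L1,L2,L3,L4,L5,L7:
L1 α=1/3: [25, 76/3, 137/3]
L2 α=2/3: [155/3, 1198/9, 485/9]
L3 α=2/5: [581/5, 2488/15, 1637/15]
L4 α=1/5: [3579/25, 12607/75, 9713/75]
L5 α=3/5: [15858/125, 27014/375, 45301/375]
L7 α=3/8: [12879/100, 7708/75, 78151/600]
rounded: [129, 103, 130]

query (1,1) [L1,L2,L3,L4] — begin 0,0,0
+L1 (α=1/2) → [125, 10, 92]
+L2 (α=1/6) → [364/3, 109/3, 283/3]
+L3 (α=2/3) → [634/9, 409/9, 1219/9]
+L4 (α=3/4) → [1711/9, 461/18, 2729/18]
rounded: [190, 26, 152]

at x=3,y=0 over L1,L2,L3,L4,L8:
after L1 α=1: [207, 141, 124]
after L2 α=0: [207, 141, 124]
after L3 α=1: [213, 108, 158]
after L4 α=4/5: [281/5, 852/5, 254/5]
after L8 α=5/6: [2503/15, 1017/5, 3529/30]
→ [167, 203, 118]


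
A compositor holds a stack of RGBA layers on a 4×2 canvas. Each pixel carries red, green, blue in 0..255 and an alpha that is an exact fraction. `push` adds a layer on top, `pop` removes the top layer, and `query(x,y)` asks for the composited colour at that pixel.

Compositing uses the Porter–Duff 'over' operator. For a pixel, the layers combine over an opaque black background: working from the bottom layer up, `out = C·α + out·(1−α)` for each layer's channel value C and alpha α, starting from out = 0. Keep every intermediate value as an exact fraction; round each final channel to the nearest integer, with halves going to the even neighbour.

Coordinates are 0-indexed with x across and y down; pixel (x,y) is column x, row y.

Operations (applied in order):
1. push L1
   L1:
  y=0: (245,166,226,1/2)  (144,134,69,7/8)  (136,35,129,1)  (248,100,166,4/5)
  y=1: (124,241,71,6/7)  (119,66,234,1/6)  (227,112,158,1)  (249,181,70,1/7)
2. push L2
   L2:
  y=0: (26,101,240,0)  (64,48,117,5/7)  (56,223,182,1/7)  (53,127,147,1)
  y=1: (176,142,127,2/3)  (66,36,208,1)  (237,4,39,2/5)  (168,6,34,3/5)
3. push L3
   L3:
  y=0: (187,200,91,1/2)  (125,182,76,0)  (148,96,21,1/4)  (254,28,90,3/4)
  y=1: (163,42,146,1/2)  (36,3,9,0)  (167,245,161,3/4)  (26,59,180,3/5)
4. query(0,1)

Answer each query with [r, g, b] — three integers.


query (0,1) [L1,L2,L3] — begin 0,0,0
L1 α=6/7: [744/7, 1446/7, 426/7]
L2 α=2/3: [3208/21, 3434/21, 2204/21]
L3 α=1/2: [6631/42, 2158/21, 2635/21]
→ [158, 103, 125]


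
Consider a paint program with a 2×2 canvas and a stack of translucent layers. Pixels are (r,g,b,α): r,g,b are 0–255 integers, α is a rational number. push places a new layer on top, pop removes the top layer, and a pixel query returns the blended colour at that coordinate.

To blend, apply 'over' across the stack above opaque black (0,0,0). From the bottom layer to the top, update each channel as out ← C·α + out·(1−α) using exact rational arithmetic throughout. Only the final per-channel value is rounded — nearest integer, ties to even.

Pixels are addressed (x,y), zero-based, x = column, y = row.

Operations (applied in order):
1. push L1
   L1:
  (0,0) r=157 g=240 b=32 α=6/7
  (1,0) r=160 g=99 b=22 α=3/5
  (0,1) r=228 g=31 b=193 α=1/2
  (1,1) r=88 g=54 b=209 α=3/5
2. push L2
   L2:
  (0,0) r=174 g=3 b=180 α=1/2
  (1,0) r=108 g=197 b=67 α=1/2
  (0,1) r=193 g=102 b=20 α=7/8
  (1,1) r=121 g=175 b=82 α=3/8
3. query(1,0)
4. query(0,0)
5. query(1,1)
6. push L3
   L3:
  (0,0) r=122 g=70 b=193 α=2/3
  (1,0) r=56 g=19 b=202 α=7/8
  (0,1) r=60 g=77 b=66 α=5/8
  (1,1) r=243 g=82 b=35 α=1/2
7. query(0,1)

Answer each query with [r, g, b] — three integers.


at x=1,y=0 over L1,L2:
L1 α=3/5: [96, 297/5, 66/5]
L2 α=1/2: [102, 641/5, 401/10]
→ [102, 128, 40]

at x=0,y=0 over L1,L2:
after L1 α=6/7: [942/7, 1440/7, 192/7]
after L2 α=1/2: [1080/7, 1461/14, 726/7]
→ [154, 104, 104]

at x=1,y=1 over L1,L2:
L1 α=3/5: [264/5, 162/5, 627/5]
L2 α=3/8: [627/8, 687/8, 873/8]
→ [78, 86, 109]

query (0,1) [L1,L2,L3] — begin 0,0,0
+L1 (α=1/2) → [114, 31/2, 193/2]
+L2 (α=7/8) → [1465/8, 1459/16, 473/16]
+L3 (α=5/8) → [6795/64, 10537/128, 6699/128]
→ [106, 82, 52]


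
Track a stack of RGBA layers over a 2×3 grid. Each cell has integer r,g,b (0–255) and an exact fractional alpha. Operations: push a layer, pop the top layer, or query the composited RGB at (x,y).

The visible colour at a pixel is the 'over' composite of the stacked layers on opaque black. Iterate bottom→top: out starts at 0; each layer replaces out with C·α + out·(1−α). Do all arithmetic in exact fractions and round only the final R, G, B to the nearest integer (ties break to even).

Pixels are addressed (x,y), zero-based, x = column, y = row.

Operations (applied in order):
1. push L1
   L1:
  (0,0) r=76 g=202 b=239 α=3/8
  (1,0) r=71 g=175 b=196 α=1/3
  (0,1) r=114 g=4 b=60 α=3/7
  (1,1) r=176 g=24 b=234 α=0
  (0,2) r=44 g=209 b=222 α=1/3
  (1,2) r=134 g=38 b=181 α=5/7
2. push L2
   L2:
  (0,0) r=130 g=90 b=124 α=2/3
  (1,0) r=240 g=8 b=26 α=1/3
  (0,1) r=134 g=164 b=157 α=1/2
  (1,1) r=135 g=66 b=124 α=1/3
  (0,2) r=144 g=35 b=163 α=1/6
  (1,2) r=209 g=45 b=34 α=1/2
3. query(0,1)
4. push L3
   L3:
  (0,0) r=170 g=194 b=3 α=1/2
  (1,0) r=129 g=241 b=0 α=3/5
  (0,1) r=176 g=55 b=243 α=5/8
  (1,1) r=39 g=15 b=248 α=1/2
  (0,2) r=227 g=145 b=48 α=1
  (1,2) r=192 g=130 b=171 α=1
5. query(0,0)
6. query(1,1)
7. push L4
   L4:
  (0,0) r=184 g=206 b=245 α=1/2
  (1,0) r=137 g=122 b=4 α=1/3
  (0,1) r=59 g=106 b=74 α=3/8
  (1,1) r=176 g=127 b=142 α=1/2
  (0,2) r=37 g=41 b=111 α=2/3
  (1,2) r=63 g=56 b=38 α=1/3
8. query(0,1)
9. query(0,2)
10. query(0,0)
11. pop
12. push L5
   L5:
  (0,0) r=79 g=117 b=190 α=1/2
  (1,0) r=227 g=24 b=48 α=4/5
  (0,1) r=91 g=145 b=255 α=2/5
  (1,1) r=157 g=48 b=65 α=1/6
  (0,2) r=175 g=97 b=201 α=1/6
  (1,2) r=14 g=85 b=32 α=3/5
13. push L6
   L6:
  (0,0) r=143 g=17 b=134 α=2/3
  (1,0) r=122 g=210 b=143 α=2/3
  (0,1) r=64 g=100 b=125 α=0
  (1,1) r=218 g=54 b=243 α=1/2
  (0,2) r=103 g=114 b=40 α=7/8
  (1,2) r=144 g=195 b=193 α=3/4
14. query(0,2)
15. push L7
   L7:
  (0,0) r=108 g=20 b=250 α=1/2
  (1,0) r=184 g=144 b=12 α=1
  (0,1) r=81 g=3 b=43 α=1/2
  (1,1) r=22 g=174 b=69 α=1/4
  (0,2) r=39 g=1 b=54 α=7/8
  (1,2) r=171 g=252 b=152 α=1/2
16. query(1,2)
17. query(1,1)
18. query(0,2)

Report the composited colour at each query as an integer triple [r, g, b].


query (0,1) [L1,L2] — begin 0,0,0
+L1 (α=3/7) → [342/7, 12/7, 180/7]
+L2 (α=1/2) → [640/7, 580/7, 1279/14]
→ [91, 83, 91]

(0,0) stack=L1,L2,L3; from [0,0,0]:
+L1 (α=3/8) → [57/2, 303/4, 717/8]
+L2 (α=2/3) → [577/6, 341/4, 2701/24]
+L3 (α=1/2) → [1597/12, 1117/8, 2773/48]
= [133, 140, 58]

(1,1) stack=L1,L2,L3; from [0,0,0]:
L1 α=0: [0, 0, 0]
L2 α=1/3: [45, 22, 124/3]
L3 α=1/2: [42, 37/2, 434/3]
rounded: [42, 18, 145]

(0,1) stack=L1,L2,L3,L4; from [0,0,0]:
+L1 (α=3/7) → [342/7, 12/7, 180/7]
+L2 (α=1/2) → [640/7, 580/7, 1279/14]
+L3 (α=5/8) → [1010/7, 3665/56, 20847/112]
+L4 (α=3/8) → [6289/56, 36133/448, 129099/896]
→ [112, 81, 144]

(0,2) stack=L1,L2,L3,L4; from [0,0,0]:
+L1 (α=1/3) → [44/3, 209/3, 74]
+L2 (α=1/6) → [326/9, 575/9, 533/6]
+L3 (α=1) → [227, 145, 48]
+L4 (α=2/3) → [301/3, 227/3, 90]
= [100, 76, 90]

query (0,0) [L1,L2,L3,L4] — begin 0,0,0
+L1 (α=3/8) → [57/2, 303/4, 717/8]
+L2 (α=2/3) → [577/6, 341/4, 2701/24]
+L3 (α=1/2) → [1597/12, 1117/8, 2773/48]
+L4 (α=1/2) → [3805/24, 2765/16, 14533/96]
= [159, 173, 151]

(0,2) stack=L1,L2,L3,L5,L6; from [0,0,0]:
after L1 α=1/3: [44/3, 209/3, 74]
after L2 α=1/6: [326/9, 575/9, 533/6]
after L3 α=1: [227, 145, 48]
after L5 α=1/6: [655/3, 137, 147/2]
after L6 α=7/8: [1409/12, 935/8, 707/16]
rounded: [117, 117, 44]

(1,2) stack=L1,L2,L3,L5,L6,L7; from [0,0,0]:
after L1 α=5/7: [670/7, 190/7, 905/7]
after L2 α=1/2: [2133/14, 505/14, 1143/14]
after L3 α=1: [192, 130, 171]
after L5 α=3/5: [426/5, 103, 438/5]
after L6 α=3/4: [1293/10, 172, 3333/20]
after L7 α=1/2: [3003/20, 212, 6373/40]
rounded: [150, 212, 159]

at x=1,y=1 over L1,L2,L3,L5,L6,L7:
L1 α=0: [0, 0, 0]
L2 α=1/3: [45, 22, 124/3]
L3 α=1/2: [42, 37/2, 434/3]
L5 α=1/6: [367/6, 281/12, 2365/18]
L6 α=1/2: [1675/12, 929/24, 6739/36]
L7 α=1/4: [1763/16, 2321/32, 7567/48]
= [110, 73, 158]

query (0,2) [L1,L2,L3,L5,L6,L7] — begin 0,0,0
L1 α=1/3: [44/3, 209/3, 74]
L2 α=1/6: [326/9, 575/9, 533/6]
L3 α=1: [227, 145, 48]
L5 α=1/6: [655/3, 137, 147/2]
L6 α=7/8: [1409/12, 935/8, 707/16]
L7 α=7/8: [4685/96, 991/64, 6755/128]
rounded: [49, 15, 53]


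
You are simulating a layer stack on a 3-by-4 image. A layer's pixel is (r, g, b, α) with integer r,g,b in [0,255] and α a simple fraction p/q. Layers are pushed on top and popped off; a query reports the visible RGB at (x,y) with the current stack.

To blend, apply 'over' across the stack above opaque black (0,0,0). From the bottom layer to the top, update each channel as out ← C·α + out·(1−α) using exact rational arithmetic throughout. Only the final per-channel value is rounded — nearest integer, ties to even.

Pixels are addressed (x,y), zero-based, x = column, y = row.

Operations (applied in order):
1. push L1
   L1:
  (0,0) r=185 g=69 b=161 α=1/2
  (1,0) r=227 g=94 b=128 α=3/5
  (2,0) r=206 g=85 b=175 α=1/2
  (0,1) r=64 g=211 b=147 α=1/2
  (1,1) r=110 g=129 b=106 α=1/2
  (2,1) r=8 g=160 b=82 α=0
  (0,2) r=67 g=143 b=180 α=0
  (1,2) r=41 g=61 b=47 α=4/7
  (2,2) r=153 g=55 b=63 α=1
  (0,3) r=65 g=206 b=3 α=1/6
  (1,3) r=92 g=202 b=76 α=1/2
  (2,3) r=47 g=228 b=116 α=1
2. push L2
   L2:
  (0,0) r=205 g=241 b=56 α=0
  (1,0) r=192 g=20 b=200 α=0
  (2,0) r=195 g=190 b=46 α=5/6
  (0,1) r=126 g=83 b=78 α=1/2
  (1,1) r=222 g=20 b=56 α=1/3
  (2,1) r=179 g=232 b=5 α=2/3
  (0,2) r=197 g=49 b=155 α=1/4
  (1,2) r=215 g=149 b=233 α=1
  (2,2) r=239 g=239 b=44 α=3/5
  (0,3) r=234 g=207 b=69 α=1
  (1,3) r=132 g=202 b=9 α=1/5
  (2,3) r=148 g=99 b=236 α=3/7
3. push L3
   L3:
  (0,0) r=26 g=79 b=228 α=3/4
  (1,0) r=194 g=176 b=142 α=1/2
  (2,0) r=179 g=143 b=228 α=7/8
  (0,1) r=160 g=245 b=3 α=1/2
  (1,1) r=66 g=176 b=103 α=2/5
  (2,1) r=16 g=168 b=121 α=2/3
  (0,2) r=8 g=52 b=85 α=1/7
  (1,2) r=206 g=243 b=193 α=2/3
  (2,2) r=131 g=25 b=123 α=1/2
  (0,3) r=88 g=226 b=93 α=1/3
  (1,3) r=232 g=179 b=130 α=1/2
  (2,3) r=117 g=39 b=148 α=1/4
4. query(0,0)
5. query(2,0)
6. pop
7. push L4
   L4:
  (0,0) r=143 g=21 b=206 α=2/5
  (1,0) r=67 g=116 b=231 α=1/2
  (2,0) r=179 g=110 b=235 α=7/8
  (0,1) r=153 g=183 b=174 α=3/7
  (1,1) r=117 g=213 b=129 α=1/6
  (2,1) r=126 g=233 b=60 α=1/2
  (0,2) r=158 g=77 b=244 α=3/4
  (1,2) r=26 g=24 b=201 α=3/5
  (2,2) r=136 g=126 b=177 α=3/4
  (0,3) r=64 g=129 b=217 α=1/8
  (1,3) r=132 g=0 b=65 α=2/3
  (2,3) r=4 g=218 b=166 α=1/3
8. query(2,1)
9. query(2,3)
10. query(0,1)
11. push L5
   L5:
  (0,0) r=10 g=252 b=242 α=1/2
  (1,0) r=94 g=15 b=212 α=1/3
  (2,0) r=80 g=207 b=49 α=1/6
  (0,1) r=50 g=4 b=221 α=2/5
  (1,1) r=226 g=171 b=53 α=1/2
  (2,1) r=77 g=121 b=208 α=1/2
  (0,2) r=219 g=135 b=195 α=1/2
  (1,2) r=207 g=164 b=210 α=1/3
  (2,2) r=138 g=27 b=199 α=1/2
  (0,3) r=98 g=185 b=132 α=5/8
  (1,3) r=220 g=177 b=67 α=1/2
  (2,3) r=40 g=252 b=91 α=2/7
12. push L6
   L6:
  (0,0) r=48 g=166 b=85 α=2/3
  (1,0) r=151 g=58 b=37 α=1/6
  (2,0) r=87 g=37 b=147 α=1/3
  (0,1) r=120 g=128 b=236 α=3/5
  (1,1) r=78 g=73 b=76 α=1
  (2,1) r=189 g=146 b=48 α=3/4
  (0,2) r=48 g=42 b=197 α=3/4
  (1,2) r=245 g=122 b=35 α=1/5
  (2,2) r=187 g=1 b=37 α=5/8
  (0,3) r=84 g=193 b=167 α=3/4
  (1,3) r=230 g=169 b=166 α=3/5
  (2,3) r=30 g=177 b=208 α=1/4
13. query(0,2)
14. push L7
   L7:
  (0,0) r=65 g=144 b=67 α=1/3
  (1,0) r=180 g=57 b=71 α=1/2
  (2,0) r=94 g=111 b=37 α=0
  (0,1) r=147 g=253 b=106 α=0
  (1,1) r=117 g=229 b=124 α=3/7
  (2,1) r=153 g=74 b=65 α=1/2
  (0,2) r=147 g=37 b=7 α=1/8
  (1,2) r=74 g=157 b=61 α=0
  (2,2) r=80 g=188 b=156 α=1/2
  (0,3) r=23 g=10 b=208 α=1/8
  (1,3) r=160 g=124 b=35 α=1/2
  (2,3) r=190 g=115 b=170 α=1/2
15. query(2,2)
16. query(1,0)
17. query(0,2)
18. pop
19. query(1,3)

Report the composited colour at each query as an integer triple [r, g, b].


(0,0) stack=L1,L2,L3; from [0,0,0]:
+L1 (α=1/2) → [185/2, 69/2, 161/2]
+L2 (α=0) → [185/2, 69/2, 161/2]
+L3 (α=3/4) → [341/8, 543/8, 1529/8]
→ [43, 68, 191]

(2,0) stack=L1,L2,L3; from [0,0,0]:
after L1 α=1/2: [103, 85/2, 175/2]
after L2 α=5/6: [539/3, 1985/12, 635/12]
after L3 α=7/8: [2149/12, 13997/96, 19787/96]
→ [179, 146, 206]

at x=2,y=1 over L1,L2,L4:
after L1 α=0: [0, 0, 0]
after L2 α=2/3: [358/3, 464/3, 10/3]
after L4 α=1/2: [368/3, 1163/6, 95/3]
→ [123, 194, 32]

(2,3) stack=L1,L2,L4; from [0,0,0]:
+L1 (α=1) → [47, 228, 116]
+L2 (α=3/7) → [632/7, 1209/7, 1172/7]
+L4 (α=1/3) → [1292/21, 3944/21, 3506/21]
→ [62, 188, 167]

(0,1) stack=L1,L2,L4; from [0,0,0]:
after L1 α=1/2: [32, 211/2, 147/2]
after L2 α=1/2: [79, 377/4, 303/4]
after L4 α=3/7: [775/7, 926/7, 825/7]
= [111, 132, 118]

query (0,2) [L1,L2,L4,L5,L6] — begin 0,0,0
after L1 α=0: [0, 0, 0]
after L2 α=1/4: [197/4, 49/4, 155/4]
after L4 α=3/4: [2093/16, 973/16, 3083/16]
after L5 α=1/2: [5597/32, 3133/32, 6203/32]
after L6 α=3/4: [10205/128, 7165/128, 25115/128]
= [80, 56, 196]

(2,2) stack=L1,L2,L4,L5,L6,L7; from [0,0,0]:
after L1 α=1: [153, 55, 63]
after L2 α=3/5: [1023/5, 827/5, 258/5]
after L4 α=3/4: [3063/20, 2717/20, 2913/20]
after L5 α=1/2: [5823/40, 3257/40, 6893/40]
after L6 α=5/8: [54869/320, 9971/320, 28079/320]
after L7 α=1/2: [80469/640, 70131/640, 77999/640]
rounded: [126, 110, 122]

(1,0) stack=L1,L2,L4,L5,L6,L7; from [0,0,0]:
+L1 (α=3/5) → [681/5, 282/5, 384/5]
+L2 (α=0) → [681/5, 282/5, 384/5]
+L4 (α=1/2) → [508/5, 431/5, 1539/10]
+L5 (α=1/3) → [1486/15, 937/15, 2599/15]
+L6 (α=1/6) → [1939/18, 1111/18, 1355/9]
+L7 (α=1/2) → [5179/36, 2137/36, 997/9]
→ [144, 59, 111]

at x=0,y=2 over L1,L2,L4,L5,L6,L7:
+L1 (α=0) → [0, 0, 0]
+L2 (α=1/4) → [197/4, 49/4, 155/4]
+L4 (α=3/4) → [2093/16, 973/16, 3083/16]
+L5 (α=1/2) → [5597/32, 3133/32, 6203/32]
+L6 (α=3/4) → [10205/128, 7165/128, 25115/128]
+L7 (α=1/8) → [90251/1024, 54891/1024, 176701/1024]
= [88, 54, 173]

(1,3) stack=L1,L2,L4,L5,L6; from [0,0,0]:
L1 α=1/2: [46, 101, 38]
L2 α=1/5: [316/5, 606/5, 161/5]
L4 α=2/3: [1636/15, 202/5, 811/15]
L5 α=1/2: [2468/15, 1087/10, 908/15]
L6 α=3/5: [15286/75, 3622/25, 9286/75]
rounded: [204, 145, 124]


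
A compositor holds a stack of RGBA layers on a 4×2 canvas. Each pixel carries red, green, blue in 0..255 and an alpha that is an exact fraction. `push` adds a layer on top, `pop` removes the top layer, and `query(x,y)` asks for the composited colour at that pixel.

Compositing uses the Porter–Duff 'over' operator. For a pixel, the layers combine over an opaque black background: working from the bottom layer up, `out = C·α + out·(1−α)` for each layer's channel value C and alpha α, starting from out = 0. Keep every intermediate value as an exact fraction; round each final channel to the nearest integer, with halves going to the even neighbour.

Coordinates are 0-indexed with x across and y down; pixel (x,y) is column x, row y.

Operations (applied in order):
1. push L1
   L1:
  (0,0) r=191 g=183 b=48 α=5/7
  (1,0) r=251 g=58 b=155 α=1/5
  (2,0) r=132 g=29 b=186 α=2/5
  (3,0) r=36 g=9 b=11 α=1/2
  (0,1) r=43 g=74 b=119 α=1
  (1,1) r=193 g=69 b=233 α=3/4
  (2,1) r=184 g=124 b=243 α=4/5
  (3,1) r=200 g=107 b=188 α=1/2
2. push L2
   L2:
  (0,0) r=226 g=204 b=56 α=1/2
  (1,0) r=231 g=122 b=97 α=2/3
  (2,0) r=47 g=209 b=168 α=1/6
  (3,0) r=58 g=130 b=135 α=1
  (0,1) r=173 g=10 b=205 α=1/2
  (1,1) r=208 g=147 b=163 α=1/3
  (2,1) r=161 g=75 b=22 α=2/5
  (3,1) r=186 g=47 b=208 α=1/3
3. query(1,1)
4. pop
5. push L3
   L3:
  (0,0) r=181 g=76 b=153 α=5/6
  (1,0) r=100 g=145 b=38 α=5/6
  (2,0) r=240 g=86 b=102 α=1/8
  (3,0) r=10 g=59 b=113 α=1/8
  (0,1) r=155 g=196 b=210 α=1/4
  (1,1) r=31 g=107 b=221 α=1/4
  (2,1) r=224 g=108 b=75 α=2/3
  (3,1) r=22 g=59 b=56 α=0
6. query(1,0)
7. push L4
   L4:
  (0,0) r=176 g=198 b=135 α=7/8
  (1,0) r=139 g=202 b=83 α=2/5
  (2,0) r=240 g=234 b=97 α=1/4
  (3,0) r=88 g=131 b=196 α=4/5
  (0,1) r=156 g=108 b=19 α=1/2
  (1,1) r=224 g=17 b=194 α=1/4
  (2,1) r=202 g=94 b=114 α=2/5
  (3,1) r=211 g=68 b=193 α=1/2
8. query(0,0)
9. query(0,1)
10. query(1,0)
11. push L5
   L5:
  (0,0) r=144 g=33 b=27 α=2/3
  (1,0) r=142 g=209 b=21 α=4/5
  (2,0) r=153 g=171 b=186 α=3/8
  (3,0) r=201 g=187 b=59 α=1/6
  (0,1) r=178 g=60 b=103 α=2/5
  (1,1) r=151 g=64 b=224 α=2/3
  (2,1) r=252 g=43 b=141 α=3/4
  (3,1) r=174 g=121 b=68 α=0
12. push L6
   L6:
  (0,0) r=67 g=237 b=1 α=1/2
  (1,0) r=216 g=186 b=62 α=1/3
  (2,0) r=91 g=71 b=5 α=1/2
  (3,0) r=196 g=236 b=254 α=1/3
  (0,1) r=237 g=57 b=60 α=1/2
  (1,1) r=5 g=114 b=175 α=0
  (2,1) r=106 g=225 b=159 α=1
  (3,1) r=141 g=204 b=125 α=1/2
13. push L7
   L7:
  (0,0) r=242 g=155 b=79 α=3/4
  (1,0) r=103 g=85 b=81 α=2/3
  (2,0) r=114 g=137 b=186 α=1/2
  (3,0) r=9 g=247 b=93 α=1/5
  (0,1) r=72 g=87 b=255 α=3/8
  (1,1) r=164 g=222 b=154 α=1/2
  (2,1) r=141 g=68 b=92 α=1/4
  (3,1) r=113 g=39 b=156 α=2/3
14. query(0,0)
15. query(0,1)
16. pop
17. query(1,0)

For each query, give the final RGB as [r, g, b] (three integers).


(1,1) stack=L1,L2; from [0,0,0]:
after L1 α=3/4: [579/4, 207/4, 699/4]
after L2 α=1/3: [995/6, 167/2, 1025/6]
= [166, 84, 171]

(1,0) stack=L1,L3; from [0,0,0]:
L1 α=1/5: [251/5, 58/5, 31]
L3 α=5/6: [917/10, 3683/30, 221/6]
→ [92, 123, 37]

at x=0,y=0 over L1,L3,L4:
L1 α=5/7: [955/7, 915/7, 240/7]
L3 α=5/6: [1215/7, 3575/42, 1865/14]
L4 α=7/8: [9839/56, 61787/336, 15095/112]
= [176, 184, 135]

query (0,1) [L1,L3,L4] — begin 0,0,0
L1 α=1: [43, 74, 119]
L3 α=1/4: [71, 209/2, 567/4]
L4 α=1/2: [227/2, 425/4, 643/8]
= [114, 106, 80]

query (1,0) [L1,L3,L4] — begin 0,0,0
after L1 α=1/5: [251/5, 58/5, 31]
after L3 α=5/6: [917/10, 3683/30, 221/6]
after L4 α=2/5: [5531/50, 7723/50, 553/10]
= [111, 154, 55]

query (0,0) [L1,L3,L4,L5,L6,L7] — begin 0,0,0
after L1 α=5/7: [955/7, 915/7, 240/7]
after L3 α=5/6: [1215/7, 3575/42, 1865/14]
after L4 α=7/8: [9839/56, 61787/336, 15095/112]
after L5 α=2/3: [25967/168, 83963/1008, 21143/336]
after L6 α=1/2: [37223/336, 322859/2016, 21479/672]
after L7 α=3/4: [281159/1344, 1260299/8064, 180743/2688]
→ [209, 156, 67]

query (0,1) [L1,L3,L4,L5,L6,L7] — begin 0,0,0
after L1 α=1: [43, 74, 119]
after L3 α=1/4: [71, 209/2, 567/4]
after L4 α=1/2: [227/2, 425/4, 643/8]
after L5 α=2/5: [1393/10, 351/4, 3577/40]
after L6 α=1/2: [3763/20, 579/8, 5977/80]
after L7 α=3/8: [4627/32, 4983/64, 18217/128]
rounded: [145, 78, 142]

(1,0) stack=L1,L3,L4,L5,L6; from [0,0,0]:
L1 α=1/5: [251/5, 58/5, 31]
L3 α=5/6: [917/10, 3683/30, 221/6]
L4 α=2/5: [5531/50, 7723/50, 553/10]
L5 α=4/5: [33931/250, 49523/250, 1393/50]
L6 α=1/3: [60931/375, 72773/375, 981/25]
→ [162, 194, 39]


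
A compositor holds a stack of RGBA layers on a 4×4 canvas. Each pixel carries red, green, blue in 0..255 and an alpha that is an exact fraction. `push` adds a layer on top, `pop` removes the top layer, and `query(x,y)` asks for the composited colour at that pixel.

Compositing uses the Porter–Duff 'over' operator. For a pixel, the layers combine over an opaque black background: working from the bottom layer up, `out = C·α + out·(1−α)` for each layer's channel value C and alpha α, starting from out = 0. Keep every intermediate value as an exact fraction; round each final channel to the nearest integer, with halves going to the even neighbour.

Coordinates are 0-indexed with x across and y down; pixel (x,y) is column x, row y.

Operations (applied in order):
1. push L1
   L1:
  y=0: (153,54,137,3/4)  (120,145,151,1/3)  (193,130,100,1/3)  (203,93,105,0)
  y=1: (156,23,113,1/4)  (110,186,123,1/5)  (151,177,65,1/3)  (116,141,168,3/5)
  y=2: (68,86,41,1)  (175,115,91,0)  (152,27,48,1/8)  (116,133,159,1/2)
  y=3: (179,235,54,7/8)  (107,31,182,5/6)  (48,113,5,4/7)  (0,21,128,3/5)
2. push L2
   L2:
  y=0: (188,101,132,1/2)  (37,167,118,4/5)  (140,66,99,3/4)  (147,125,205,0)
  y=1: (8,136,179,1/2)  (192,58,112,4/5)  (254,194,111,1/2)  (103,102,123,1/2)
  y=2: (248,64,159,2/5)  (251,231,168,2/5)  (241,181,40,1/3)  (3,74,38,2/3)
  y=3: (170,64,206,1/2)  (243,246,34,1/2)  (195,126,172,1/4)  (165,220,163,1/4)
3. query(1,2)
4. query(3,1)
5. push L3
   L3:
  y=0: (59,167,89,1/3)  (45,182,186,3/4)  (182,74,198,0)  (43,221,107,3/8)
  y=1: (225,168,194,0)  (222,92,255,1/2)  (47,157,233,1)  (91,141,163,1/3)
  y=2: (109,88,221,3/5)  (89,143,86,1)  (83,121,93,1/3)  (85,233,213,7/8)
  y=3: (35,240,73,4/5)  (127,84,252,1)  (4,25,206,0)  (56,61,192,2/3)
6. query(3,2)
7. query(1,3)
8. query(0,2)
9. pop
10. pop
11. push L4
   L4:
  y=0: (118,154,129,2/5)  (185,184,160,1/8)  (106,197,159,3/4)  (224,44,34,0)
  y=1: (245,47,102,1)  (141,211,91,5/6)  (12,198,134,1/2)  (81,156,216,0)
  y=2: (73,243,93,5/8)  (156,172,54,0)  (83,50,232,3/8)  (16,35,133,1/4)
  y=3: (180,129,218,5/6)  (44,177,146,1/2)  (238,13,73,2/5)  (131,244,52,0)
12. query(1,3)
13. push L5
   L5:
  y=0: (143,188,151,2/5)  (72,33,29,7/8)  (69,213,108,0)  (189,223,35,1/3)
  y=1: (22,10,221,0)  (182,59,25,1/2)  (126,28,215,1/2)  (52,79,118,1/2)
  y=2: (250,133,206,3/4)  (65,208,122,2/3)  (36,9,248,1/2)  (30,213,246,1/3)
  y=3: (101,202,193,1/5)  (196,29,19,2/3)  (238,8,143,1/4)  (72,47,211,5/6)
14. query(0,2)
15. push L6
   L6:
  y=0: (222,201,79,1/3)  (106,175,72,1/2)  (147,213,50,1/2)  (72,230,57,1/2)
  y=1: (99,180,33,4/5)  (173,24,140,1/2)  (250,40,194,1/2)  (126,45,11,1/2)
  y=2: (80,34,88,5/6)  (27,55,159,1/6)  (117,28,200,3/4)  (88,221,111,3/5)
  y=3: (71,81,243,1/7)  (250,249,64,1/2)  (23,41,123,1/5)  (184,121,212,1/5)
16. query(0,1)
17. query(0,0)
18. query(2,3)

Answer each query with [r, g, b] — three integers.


(1,2) stack=L1,L2; from [0,0,0]:
after L1 α=0: [0, 0, 0]
after L2 α=2/5: [502/5, 462/5, 336/5]
→ [100, 92, 67]

query (3,1) [L1,L2] — begin 0,0,0
after L1 α=3/5: [348/5, 423/5, 504/5]
after L2 α=1/2: [863/10, 933/10, 1119/10]
rounded: [86, 93, 112]

at x=3,y=2 over L1,L2,L3:
L1 α=1/2: [58, 133/2, 159/2]
L2 α=2/3: [64/3, 143/2, 311/6]
L3 α=7/8: [1849/24, 3405/16, 9257/48]
= [77, 213, 193]

query (1,3) [L1,L2,L3] — begin 0,0,0
after L1 α=5/6: [535/6, 155/6, 455/3]
after L2 α=1/2: [1993/12, 1631/12, 557/6]
after L3 α=1: [127, 84, 252]
rounded: [127, 84, 252]

at x=0,y=2 over L1,L2,L3:
after L1 α=1: [68, 86, 41]
after L2 α=2/5: [140, 386/5, 441/5]
after L3 α=3/5: [607/5, 2092/25, 4197/25]
rounded: [121, 84, 168]

(1,3) stack=L1,L4; from [0,0,0]:
+L1 (α=5/6) → [535/6, 155/6, 455/3]
+L4 (α=1/2) → [799/12, 1217/12, 893/6]
= [67, 101, 149]

(0,2) stack=L1,L4,L5; from [0,0,0]:
after L1 α=1: [68, 86, 41]
after L4 α=5/8: [569/8, 1473/8, 147/2]
after L5 α=3/4: [6569/32, 4665/32, 1383/8]
= [205, 146, 173]

at x=0,y=1 over L1,L4,L5,L6:
after L1 α=1/4: [39, 23/4, 113/4]
after L4 α=1: [245, 47, 102]
after L5 α=0: [245, 47, 102]
after L6 α=4/5: [641/5, 767/5, 234/5]
= [128, 153, 47]

at x=0,y=0 over L1,L4,L5,L6:
L1 α=3/4: [459/4, 81/2, 411/4]
L4 α=2/5: [2321/20, 859/10, 453/4]
L5 α=2/5: [12683/100, 6337/50, 2567/20]
L6 α=1/3: [23783/150, 11362/75, 1119/10]
= [159, 151, 112]

(2,3) stack=L1,L4,L5,L6; from [0,0,0]:
L1 α=4/7: [192/7, 452/7, 20/7]
L4 α=2/5: [3908/35, 1538/35, 1082/35]
L5 α=1/4: [10027/70, 2447/70, 8251/140]
L6 α=1/5: [20859/175, 6329/175, 12556/175]
→ [119, 36, 72]


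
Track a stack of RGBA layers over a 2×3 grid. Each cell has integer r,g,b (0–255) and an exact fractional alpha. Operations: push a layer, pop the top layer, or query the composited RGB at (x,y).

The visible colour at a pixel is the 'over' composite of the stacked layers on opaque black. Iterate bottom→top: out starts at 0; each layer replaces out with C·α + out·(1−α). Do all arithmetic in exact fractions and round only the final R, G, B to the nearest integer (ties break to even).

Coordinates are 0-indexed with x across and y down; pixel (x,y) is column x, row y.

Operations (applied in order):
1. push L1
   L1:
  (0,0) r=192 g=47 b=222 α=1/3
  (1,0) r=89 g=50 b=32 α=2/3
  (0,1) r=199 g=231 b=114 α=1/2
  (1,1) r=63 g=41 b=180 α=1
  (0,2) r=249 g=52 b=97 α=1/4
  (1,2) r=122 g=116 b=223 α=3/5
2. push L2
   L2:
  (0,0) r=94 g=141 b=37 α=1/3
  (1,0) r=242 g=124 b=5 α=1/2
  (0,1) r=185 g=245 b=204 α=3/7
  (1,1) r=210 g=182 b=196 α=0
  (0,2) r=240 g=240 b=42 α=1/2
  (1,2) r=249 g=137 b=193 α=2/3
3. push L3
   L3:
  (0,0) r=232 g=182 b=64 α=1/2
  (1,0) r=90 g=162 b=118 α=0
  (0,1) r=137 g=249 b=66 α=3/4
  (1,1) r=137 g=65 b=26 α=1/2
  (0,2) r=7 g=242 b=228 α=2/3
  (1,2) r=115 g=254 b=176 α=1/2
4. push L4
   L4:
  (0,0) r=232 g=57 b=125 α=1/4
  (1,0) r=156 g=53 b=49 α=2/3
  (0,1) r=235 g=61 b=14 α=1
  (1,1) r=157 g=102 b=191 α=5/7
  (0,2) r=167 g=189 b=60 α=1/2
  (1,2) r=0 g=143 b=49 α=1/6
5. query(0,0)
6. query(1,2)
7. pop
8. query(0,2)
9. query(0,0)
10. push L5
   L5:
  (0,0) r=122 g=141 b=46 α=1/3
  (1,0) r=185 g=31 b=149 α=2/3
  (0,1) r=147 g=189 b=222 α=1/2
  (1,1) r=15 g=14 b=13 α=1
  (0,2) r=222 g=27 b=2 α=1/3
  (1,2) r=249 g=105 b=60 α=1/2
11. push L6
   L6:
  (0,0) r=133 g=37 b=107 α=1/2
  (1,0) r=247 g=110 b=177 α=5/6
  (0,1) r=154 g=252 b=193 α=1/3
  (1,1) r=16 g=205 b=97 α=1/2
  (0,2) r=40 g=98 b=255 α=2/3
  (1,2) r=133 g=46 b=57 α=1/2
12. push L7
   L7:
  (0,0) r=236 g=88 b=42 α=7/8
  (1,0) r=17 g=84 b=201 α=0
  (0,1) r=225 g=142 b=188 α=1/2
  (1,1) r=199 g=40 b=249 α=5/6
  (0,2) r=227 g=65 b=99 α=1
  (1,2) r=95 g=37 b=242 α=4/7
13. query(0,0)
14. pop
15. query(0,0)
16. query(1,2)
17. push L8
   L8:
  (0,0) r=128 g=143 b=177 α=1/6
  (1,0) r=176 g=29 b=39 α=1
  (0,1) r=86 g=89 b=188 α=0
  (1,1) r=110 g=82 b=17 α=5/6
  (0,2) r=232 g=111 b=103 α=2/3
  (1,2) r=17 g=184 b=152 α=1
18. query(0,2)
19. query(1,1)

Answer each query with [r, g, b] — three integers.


at x=0,y=0 over L1,L2,L3,L4:
+L1 (α=1/3) → [64, 47/3, 74]
+L2 (α=1/3) → [74, 517/9, 185/3]
+L3 (α=1/2) → [153, 2155/18, 377/6]
+L4 (α=1/4) → [691/4, 2497/24, 627/8]
= [173, 104, 78]

query (1,2) [L1,L2,L3,L4] — begin 0,0,0
after L1 α=3/5: [366/5, 348/5, 669/5]
after L2 α=2/3: [952/5, 1718/15, 2599/15]
after L3 α=1/2: [1527/10, 2764/15, 5239/30]
after L4 α=1/6: [509/4, 3193/18, 5533/36]
= [127, 177, 154]

query (0,2) [L1,L2,L3] — begin 0,0,0
after L1 α=1/4: [249/4, 13, 97/4]
after L2 α=1/2: [1209/8, 253/2, 265/8]
after L3 α=2/3: [1321/24, 407/2, 3913/24]
= [55, 204, 163]

at x=0,y=0 over L1,L2,L3:
after L1 α=1/3: [64, 47/3, 74]
after L2 α=1/3: [74, 517/9, 185/3]
after L3 α=1/2: [153, 2155/18, 377/6]
= [153, 120, 63]

(0,0) stack=L1,L2,L3,L5,L6,L7; from [0,0,0]:
after L1 α=1/3: [64, 47/3, 74]
after L2 α=1/3: [74, 517/9, 185/3]
after L3 α=1/2: [153, 2155/18, 377/6]
after L5 α=1/3: [428/3, 3424/27, 515/9]
after L6 α=1/2: [827/6, 4423/54, 739/9]
after L7 α=7/8: [10739/48, 37687/432, 3385/72]
= [224, 87, 47]

at x=0,y=0 over L1,L2,L3,L5,L6:
+L1 (α=1/3) → [64, 47/3, 74]
+L2 (α=1/3) → [74, 517/9, 185/3]
+L3 (α=1/2) → [153, 2155/18, 377/6]
+L5 (α=1/3) → [428/3, 3424/27, 515/9]
+L6 (α=1/2) → [827/6, 4423/54, 739/9]
→ [138, 82, 82]

at x=1,y=2 over L1,L2,L3,L5,L6:
+L1 (α=3/5) → [366/5, 348/5, 669/5]
+L2 (α=2/3) → [952/5, 1718/15, 2599/15]
+L3 (α=1/2) → [1527/10, 2764/15, 5239/30]
+L5 (α=1/2) → [4017/20, 4339/30, 7039/60]
+L6 (α=1/2) → [6677/40, 5719/60, 10459/120]
rounded: [167, 95, 87]

(0,2) stack=L1,L2,L3,L5,L6,L8; from [0,0,0]:
+L1 (α=1/4) → [249/4, 13, 97/4]
+L2 (α=1/2) → [1209/8, 253/2, 265/8]
+L3 (α=2/3) → [1321/24, 407/2, 3913/24]
+L5 (α=1/3) → [3985/36, 434/3, 3937/36]
+L6 (α=2/3) → [6865/108, 1022/9, 22297/108]
+L8 (α=2/3) → [56977/324, 3020/27, 44545/324]
rounded: [176, 112, 137]

query (1,1) [L1,L2,L3,L5,L6,L8] — begin 0,0,0
after L1 α=1: [63, 41, 180]
after L2 α=0: [63, 41, 180]
after L3 α=1/2: [100, 53, 103]
after L5 α=1: [15, 14, 13]
after L6 α=1/2: [31/2, 219/2, 55]
after L8 α=5/6: [377/4, 1039/12, 70/3]
→ [94, 87, 23]
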